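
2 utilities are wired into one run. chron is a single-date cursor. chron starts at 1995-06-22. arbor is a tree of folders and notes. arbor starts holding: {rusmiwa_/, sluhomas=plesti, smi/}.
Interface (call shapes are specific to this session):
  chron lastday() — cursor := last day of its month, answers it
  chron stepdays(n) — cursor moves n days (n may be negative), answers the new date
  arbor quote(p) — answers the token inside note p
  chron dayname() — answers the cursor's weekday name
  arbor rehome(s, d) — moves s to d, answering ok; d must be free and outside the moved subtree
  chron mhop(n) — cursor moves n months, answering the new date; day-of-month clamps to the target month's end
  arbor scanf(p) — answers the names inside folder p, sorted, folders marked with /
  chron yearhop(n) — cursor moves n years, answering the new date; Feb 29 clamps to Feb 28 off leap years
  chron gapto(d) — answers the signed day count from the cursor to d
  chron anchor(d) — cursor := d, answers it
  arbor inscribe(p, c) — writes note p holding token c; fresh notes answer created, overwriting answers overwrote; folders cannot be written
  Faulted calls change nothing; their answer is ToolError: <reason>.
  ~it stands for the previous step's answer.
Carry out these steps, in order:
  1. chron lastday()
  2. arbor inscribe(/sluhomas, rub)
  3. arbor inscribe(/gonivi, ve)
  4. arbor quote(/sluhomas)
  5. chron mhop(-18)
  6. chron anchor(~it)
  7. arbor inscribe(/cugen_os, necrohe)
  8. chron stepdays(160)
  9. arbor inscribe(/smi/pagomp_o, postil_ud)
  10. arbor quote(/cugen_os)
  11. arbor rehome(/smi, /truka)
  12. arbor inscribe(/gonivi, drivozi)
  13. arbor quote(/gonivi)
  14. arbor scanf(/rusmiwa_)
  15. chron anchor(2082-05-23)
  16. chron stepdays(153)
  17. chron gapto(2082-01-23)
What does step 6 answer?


>>> chron lastday
[out] 1995-06-30
>>> arbor inscribe /sluhomas rub
[out] overwrote
>>> arbor inscribe /gonivi ve
[out] created
>>> arbor quote /sluhomas
[out] rub
>>> chron mhop -18
[out] 1993-12-30
>>> chron anchor ~it
[out] 1993-12-30
>>> arbor inscribe /cugen_os necrohe
[out] created
>>> chron stepdays 160
[out] 1994-06-08
>>> arbor inscribe /smi/pagomp_o postil_ud
[out] created
>>> arbor quote /cugen_os
[out] necrohe
>>> arbor rehome /smi /truka
[out] ok
>>> arbor inscribe /gonivi drivozi
[out] overwrote
>>> arbor quote /gonivi
[out] drivozi
>>> arbor scanf /rusmiwa_
[out] []
>>> chron anchor 2082-05-23
[out] 2082-05-23
>>> chron stepdays 153
[out] 2082-10-23
>>> chron gapto 2082-01-23
[out] -273

Answer: 1993-12-30


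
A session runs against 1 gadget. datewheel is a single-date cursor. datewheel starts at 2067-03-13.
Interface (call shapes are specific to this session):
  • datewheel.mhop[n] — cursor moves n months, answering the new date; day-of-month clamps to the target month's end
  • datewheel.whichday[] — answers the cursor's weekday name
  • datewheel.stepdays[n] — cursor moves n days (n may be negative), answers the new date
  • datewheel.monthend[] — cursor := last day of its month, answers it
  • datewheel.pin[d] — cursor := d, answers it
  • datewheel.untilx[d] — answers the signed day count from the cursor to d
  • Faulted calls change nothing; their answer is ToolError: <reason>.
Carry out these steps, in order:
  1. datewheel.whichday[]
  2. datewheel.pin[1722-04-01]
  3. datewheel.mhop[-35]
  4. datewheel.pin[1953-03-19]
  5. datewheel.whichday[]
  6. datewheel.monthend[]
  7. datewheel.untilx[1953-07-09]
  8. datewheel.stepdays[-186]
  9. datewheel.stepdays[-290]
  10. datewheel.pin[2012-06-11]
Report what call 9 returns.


Answer: 1951-12-11

Derivation:
# datewheel.whichday() -> Sunday
# datewheel.pin(d=1722-04-01) -> 1722-04-01
# datewheel.mhop(n=-35) -> 1719-05-01
# datewheel.pin(d=1953-03-19) -> 1953-03-19
# datewheel.whichday() -> Thursday
# datewheel.monthend() -> 1953-03-31
# datewheel.untilx(d=1953-07-09) -> 100
# datewheel.stepdays(n=-186) -> 1952-09-26
# datewheel.stepdays(n=-290) -> 1951-12-11
# datewheel.pin(d=2012-06-11) -> 2012-06-11


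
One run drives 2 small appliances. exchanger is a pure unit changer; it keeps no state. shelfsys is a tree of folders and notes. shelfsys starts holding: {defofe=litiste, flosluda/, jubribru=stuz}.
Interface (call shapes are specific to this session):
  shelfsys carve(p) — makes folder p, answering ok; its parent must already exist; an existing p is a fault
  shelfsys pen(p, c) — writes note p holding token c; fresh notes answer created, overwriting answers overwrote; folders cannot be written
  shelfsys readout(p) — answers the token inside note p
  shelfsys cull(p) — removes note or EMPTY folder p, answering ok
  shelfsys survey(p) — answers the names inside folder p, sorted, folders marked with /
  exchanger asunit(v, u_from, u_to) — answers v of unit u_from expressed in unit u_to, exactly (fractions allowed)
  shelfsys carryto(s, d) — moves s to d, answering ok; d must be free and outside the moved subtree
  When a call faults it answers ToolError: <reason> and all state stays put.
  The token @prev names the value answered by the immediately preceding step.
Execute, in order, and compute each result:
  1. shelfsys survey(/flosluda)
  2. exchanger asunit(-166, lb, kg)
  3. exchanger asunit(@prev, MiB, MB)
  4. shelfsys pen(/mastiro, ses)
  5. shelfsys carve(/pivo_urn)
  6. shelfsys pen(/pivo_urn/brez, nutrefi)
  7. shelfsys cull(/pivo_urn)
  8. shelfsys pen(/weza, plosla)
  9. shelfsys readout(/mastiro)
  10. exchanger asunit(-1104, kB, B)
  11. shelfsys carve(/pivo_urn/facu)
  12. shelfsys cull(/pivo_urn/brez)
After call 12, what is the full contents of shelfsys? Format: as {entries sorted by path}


Answer: {defofe=litiste, flosluda/, jubribru=stuz, mastiro=ses, pivo_urn/, pivo_urn/facu/, weza=plosla}

Derivation:
I try shelfsys survey(p→/flosluda), — result: [].
Next I call exchanger asunit(v→-166, u_from→lb, u_to→kg), and get -3764816671/50000000.
Using exchanger asunit(v→@prev, u_from→MiB, u_to→MB), and see -481896533888/6103515625.
Then shelfsys pen(p→/mastiro, c→ses), giving created.
Next I call shelfsys carve(p→/pivo_urn), → ok.
Now I run shelfsys pen(p→/pivo_urn/brez, c→nutrefi), which returns created.
Next I call shelfsys cull(p→/pivo_urn), giving ToolError: not empty.
Invoking shelfsys pen(p→/weza, c→plosla), → created.
I run shelfsys readout(p→/mastiro): ses.
Then exchanger asunit(v→-1104, u_from→kB, u_to→B), → -1104000.
I try shelfsys carve(p→/pivo_urn/facu), yielding ok.
I try shelfsys cull(p→/pivo_urn/brez), and get ok.


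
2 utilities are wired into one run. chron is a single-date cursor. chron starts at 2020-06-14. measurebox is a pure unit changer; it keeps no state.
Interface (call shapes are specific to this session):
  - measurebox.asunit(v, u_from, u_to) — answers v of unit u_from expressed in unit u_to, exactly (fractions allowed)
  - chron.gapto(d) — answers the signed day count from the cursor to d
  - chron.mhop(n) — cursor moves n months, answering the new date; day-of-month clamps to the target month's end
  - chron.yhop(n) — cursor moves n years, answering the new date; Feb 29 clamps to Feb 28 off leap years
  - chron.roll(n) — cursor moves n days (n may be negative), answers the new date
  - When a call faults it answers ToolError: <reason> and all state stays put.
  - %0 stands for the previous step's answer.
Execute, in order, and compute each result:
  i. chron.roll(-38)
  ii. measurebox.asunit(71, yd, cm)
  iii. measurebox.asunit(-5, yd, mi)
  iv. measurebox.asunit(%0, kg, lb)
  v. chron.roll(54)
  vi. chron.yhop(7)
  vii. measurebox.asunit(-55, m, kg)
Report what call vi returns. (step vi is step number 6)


Answer: 2027-06-30

Derivation:
Using roll on n='-38', which returns 2020-05-07.
Now I run asunit on v='71', u_from='yd', u_to='cm', which returns 162306/25.
Calling asunit on v='-5', u_from='yd', u_to='mi', and see -1/352.
I run asunit on v='%0', u_from='kg', u_to='lb', giving -3125000/498951607.
Calling roll on n='54', which returns 2020-06-30.
Using yhop on n='7', giving 2027-06-30.
Calling asunit on v='-55', u_from='m', u_to='kg', and observe ToolError: incompatible units.


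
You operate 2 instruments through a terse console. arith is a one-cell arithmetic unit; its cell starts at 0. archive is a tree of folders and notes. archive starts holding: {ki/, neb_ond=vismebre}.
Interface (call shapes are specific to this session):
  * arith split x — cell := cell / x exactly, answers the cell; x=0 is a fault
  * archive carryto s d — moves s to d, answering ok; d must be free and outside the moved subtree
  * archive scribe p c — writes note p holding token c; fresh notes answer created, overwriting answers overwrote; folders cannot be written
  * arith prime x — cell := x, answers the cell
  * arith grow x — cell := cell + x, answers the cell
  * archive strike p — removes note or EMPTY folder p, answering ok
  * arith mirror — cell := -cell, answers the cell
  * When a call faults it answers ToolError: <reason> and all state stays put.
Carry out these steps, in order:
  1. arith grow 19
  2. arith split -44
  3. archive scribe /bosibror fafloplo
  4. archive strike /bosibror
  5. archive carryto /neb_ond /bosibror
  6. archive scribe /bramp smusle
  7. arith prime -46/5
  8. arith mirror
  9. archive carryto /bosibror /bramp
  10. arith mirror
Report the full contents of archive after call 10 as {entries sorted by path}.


Answer: {bosibror=vismebre, bramp=smusle, ki/}

Derivation:
Next I call arith grow on x: 19, yielding 19.
Now I run arith split on x: -44, and see -19/44.
Using archive scribe on p: /bosibror, c: fafloplo, and see created.
I use archive strike on p: /bosibror, and get ok.
I call archive carryto on s: /neb_ond, d: /bosibror, and see ok.
I invoke archive scribe on p: /bramp, c: smusle, and observe created.
Using arith prime on x: -46/5, and observe -46/5.
I call arith mirror, giving 46/5.
Next I call archive carryto on s: /bosibror, d: /bramp: ToolError: exists.
Calling arith mirror(), giving -46/5.


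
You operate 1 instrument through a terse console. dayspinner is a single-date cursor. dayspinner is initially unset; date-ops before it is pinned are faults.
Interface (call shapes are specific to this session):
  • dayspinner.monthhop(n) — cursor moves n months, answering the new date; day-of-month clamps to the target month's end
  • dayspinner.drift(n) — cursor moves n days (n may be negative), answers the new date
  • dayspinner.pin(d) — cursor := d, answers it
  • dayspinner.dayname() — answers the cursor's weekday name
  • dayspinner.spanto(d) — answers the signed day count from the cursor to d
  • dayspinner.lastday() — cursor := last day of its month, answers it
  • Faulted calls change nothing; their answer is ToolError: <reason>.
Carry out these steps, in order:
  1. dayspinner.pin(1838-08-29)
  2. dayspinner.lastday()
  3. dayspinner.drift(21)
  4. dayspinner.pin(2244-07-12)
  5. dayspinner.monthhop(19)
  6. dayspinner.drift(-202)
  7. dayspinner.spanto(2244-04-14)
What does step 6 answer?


>>> dayspinner.pin d=1838-08-29
= 1838-08-29
>>> dayspinner.lastday
= 1838-08-31
>>> dayspinner.drift n=21
= 1838-09-21
>>> dayspinner.pin d=2244-07-12
= 2244-07-12
>>> dayspinner.monthhop n=19
= 2246-02-12
>>> dayspinner.drift n=-202
= 2245-07-25
>>> dayspinner.spanto d=2244-04-14
= -467

Answer: 2245-07-25


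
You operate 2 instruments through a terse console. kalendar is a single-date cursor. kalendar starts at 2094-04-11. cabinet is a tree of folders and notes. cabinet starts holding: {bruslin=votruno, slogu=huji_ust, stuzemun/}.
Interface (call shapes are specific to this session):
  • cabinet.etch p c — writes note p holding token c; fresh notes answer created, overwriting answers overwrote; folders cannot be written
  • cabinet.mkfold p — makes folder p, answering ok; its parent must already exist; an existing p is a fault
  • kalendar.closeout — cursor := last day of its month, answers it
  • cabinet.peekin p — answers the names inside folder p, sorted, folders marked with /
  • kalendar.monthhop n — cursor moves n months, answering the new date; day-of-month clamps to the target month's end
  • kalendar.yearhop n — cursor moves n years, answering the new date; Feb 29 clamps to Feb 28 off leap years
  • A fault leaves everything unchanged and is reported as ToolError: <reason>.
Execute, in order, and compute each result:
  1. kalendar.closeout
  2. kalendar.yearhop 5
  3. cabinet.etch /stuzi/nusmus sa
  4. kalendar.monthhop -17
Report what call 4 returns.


Answer: 2097-11-30

Derivation:
% kalendar.closeout
= 2094-04-30
% kalendar.yearhop 5
= 2099-04-30
% cabinet.etch /stuzi/nusmus sa
= ToolError: no parent
% kalendar.monthhop -17
= 2097-11-30


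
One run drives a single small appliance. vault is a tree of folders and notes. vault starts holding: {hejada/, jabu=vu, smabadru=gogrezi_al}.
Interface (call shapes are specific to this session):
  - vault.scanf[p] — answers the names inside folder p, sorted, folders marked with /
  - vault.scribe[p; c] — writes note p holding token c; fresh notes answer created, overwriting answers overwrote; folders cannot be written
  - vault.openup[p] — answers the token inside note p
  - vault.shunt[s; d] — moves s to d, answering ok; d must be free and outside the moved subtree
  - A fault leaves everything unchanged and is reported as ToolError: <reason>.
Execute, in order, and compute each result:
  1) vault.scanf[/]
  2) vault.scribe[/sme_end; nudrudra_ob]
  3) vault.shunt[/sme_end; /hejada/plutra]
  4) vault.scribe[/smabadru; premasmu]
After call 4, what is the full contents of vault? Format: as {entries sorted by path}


;; scanf(p='/') ~> [hejada/, jabu, smabadru]
;; scribe(p='/sme_end', c='nudrudra_ob') ~> created
;; shunt(s='/sme_end', d='/hejada/plutra') ~> ok
;; scribe(p='/smabadru', c='premasmu') ~> overwrote

Answer: {hejada/, hejada/plutra=nudrudra_ob, jabu=vu, smabadru=premasmu}


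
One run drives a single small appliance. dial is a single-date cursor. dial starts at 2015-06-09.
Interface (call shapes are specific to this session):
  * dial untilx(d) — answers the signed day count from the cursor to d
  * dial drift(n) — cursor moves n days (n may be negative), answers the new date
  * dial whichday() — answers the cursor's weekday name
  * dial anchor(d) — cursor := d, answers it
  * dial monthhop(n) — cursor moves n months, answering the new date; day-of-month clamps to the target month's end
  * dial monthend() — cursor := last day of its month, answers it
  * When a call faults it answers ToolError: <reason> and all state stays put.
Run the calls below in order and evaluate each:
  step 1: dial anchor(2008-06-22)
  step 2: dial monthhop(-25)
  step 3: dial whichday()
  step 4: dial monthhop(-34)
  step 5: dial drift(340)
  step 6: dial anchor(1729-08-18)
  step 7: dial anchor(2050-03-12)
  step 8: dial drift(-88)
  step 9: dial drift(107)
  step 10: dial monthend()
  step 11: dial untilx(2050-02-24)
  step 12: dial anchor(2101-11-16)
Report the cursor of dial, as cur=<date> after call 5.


Do: dial anchor[d: 2008-06-22]
See: 2008-06-22
Do: dial monthhop[n: -25]
See: 2006-05-22
Do: dial whichday[]
See: Monday
Do: dial monthhop[n: -34]
See: 2003-07-22
Do: dial drift[n: 340]
See: 2004-06-26
Do: dial anchor[d: 1729-08-18]
See: 1729-08-18
Do: dial anchor[d: 2050-03-12]
See: 2050-03-12
Do: dial drift[n: -88]
See: 2049-12-14
Do: dial drift[n: 107]
See: 2050-03-31
Do: dial monthend[]
See: 2050-03-31
Do: dial untilx[d: 2050-02-24]
See: -35
Do: dial anchor[d: 2101-11-16]
See: 2101-11-16

Answer: cur=2004-06-26


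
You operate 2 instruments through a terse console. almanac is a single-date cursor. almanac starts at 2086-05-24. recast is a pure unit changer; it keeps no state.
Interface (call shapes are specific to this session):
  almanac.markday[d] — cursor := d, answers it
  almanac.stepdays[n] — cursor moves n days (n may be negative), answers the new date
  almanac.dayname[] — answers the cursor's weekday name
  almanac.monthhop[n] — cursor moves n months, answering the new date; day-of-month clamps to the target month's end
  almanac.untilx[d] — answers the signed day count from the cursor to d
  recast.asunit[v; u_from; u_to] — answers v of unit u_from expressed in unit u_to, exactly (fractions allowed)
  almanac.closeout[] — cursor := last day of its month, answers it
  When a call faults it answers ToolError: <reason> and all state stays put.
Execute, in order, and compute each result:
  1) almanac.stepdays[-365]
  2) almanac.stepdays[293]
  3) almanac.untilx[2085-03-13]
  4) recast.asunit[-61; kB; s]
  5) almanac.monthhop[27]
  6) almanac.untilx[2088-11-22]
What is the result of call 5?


Answer: 2088-06-13

Derivation:
I invoke stepdays(n=-365), — result: 2085-05-24.
I try stepdays(n=293), yielding 2086-03-13.
Calling untilx(d=2085-03-13), and see -365.
Next I call asunit(v=-61, u_from=kB, u_to=s), and observe ToolError: incompatible units.
I invoke monthhop(n=27): 2088-06-13.
Then untilx(d=2088-11-22), yielding 162.


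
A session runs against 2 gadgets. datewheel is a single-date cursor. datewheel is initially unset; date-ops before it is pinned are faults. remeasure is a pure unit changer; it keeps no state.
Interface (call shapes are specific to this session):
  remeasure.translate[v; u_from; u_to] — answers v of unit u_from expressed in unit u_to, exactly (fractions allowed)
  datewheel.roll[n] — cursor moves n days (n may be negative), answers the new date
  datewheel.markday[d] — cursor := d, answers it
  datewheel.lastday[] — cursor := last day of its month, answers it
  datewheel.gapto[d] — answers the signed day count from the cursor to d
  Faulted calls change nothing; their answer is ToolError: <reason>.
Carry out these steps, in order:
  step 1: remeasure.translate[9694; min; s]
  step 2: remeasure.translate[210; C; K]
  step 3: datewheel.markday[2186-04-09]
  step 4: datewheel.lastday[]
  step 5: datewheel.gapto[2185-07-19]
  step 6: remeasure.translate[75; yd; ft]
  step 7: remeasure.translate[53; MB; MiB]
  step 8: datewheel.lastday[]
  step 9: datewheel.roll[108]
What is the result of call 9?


Answer: 2186-08-16

Derivation:
Using remeasure.translate on v: 9694, u_from: min, u_to: s, giving 581640.
I use remeasure.translate on v: 210, u_from: C, u_to: K, yielding 9663/20.
Calling datewheel.markday on d: 2186-04-09, and see 2186-04-09.
I run datewheel.lastday, and observe 2186-04-30.
I invoke datewheel.gapto on d: 2185-07-19, which returns -285.
Now I run remeasure.translate on v: 75, u_from: yd, u_to: ft, yielding 225.
Next I call remeasure.translate on v: 53, u_from: MB, u_to: MiB, and get 828125/16384.
Calling datewheel.lastday, yielding 2186-04-30.
Then datewheel.roll on n: 108, and observe 2186-08-16.


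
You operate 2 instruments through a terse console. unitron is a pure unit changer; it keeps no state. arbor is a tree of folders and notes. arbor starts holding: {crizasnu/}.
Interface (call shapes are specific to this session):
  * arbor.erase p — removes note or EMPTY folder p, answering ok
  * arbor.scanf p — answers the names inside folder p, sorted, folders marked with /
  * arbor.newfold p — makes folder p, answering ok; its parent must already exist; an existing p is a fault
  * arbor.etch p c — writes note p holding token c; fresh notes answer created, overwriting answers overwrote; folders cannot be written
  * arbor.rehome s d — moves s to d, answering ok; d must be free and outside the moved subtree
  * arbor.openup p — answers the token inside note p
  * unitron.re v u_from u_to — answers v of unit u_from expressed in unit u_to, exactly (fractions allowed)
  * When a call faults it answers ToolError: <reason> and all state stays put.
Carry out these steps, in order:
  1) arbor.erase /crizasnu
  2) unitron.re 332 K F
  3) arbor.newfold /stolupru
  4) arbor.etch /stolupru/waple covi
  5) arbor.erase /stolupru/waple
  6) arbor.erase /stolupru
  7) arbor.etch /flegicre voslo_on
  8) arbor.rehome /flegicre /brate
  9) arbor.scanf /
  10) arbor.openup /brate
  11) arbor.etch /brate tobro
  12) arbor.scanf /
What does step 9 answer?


Answer: [brate]

Derivation:
~$ arbor.erase p=/crizasnu
  ok
~$ unitron.re v=332 u_from=K u_to=F
  13793/100
~$ arbor.newfold p=/stolupru
  ok
~$ arbor.etch p=/stolupru/waple c=covi
  created
~$ arbor.erase p=/stolupru/waple
  ok
~$ arbor.erase p=/stolupru
  ok
~$ arbor.etch p=/flegicre c=voslo_on
  created
~$ arbor.rehome s=/flegicre d=/brate
  ok
~$ arbor.scanf p=/
  [brate]
~$ arbor.openup p=/brate
  voslo_on
~$ arbor.etch p=/brate c=tobro
  overwrote
~$ arbor.scanf p=/
  [brate]


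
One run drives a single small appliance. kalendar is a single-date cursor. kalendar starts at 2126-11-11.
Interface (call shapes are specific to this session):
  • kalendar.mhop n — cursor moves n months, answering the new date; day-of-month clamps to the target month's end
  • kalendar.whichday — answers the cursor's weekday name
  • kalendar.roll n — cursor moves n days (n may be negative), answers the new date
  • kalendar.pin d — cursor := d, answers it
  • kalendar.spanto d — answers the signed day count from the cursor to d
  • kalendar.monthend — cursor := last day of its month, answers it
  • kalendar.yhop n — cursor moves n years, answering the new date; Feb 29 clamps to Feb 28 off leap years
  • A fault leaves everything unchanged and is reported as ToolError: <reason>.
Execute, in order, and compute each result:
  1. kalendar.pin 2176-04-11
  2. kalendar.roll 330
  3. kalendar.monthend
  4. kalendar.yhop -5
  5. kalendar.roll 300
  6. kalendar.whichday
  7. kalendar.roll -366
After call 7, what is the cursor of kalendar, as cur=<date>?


Answer: cur=2172-01-25

Derivation:
# kalendar.pin(d=2176-04-11) => 2176-04-11
# kalendar.roll(n=330) => 2177-03-07
# kalendar.monthend() => 2177-03-31
# kalendar.yhop(n=-5) => 2172-03-31
# kalendar.roll(n=300) => 2173-01-25
# kalendar.whichday() => Monday
# kalendar.roll(n=-366) => 2172-01-25


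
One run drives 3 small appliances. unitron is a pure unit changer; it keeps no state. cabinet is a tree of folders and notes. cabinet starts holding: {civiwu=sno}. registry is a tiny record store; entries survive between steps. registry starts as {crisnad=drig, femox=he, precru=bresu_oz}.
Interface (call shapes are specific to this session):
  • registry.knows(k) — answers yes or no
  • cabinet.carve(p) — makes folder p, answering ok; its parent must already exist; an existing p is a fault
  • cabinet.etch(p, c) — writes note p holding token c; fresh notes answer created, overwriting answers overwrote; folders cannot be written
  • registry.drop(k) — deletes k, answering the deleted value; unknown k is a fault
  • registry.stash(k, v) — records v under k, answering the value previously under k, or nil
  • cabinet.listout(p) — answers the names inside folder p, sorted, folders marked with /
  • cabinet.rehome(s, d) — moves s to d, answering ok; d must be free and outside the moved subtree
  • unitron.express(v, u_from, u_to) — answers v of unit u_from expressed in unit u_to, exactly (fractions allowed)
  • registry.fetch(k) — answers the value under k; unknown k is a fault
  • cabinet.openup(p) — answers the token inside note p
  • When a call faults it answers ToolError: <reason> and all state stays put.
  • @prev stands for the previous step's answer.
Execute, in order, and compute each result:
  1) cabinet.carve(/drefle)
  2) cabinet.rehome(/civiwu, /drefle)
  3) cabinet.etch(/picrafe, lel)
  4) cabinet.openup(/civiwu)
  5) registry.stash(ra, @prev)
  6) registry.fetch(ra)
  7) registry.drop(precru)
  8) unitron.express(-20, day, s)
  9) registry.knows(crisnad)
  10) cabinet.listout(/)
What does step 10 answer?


Answer: [civiwu, drefle/, picrafe]

Derivation:
% cabinet.carve p: /drefle
  ok
% cabinet.rehome s: /civiwu d: /drefle
  ToolError: exists
% cabinet.etch p: /picrafe c: lel
  created
% cabinet.openup p: /civiwu
  sno
% registry.stash k: ra v: @prev
  nil
% registry.fetch k: ra
  sno
% registry.drop k: precru
  bresu_oz
% unitron.express v: -20 u_from: day u_to: s
  -1728000
% registry.knows k: crisnad
  yes
% cabinet.listout p: /
  [civiwu, drefle/, picrafe]


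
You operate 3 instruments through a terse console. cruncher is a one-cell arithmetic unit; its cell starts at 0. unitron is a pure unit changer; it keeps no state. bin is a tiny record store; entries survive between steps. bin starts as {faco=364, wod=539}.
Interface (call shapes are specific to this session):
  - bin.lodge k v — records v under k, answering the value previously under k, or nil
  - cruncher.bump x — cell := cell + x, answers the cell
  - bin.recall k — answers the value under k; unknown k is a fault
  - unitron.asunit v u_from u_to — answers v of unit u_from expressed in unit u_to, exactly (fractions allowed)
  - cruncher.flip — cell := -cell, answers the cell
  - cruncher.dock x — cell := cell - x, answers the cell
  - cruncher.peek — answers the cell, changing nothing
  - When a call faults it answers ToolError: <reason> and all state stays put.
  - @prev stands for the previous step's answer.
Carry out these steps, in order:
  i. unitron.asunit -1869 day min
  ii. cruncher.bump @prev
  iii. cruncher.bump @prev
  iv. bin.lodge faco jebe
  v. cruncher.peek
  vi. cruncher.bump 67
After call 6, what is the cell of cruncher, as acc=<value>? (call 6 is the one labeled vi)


>>> unitron.asunit v='-1869' u_from='day' u_to='min'
  -2691360
>>> cruncher.bump x='@prev'
  -2691360
>>> cruncher.bump x='@prev'
  -5382720
>>> bin.lodge k='faco' v='jebe'
  364
>>> cruncher.peek
  -5382720
>>> cruncher.bump x='67'
  -5382653

Answer: acc=-5382653


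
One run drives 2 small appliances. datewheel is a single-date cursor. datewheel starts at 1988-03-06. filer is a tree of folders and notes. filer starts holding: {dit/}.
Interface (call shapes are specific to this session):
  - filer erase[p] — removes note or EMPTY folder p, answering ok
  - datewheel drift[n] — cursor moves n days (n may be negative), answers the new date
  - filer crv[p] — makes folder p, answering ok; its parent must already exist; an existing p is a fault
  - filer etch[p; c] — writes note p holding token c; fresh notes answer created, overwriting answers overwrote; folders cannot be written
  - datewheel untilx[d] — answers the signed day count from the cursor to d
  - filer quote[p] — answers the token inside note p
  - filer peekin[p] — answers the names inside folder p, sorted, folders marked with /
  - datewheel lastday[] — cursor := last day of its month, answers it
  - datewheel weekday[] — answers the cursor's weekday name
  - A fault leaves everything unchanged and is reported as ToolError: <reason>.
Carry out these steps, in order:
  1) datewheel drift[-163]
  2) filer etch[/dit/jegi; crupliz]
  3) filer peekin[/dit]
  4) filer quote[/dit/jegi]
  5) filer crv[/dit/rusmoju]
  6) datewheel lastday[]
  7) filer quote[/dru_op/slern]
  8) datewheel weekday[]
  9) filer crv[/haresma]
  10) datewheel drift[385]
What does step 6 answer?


Answer: 1987-09-30

Derivation:
I invoke datewheel drift with n=-163, giving 1987-09-25.
I run filer etch with p=/dit/jegi, c=crupliz, → created.
Now I run filer peekin with p=/dit, and get [jegi].
Now I run filer quote with p=/dit/jegi, and observe crupliz.
Now I run filer crv with p=/dit/rusmoju, and see ok.
I invoke datewheel lastday, — result: 1987-09-30.
I invoke filer quote with p=/dru_op/slern, and see ToolError: not found.
Next I call datewheel weekday, and get Wednesday.
I use filer crv with p=/haresma, and get ok.
Then datewheel drift with n=385, yielding 1988-10-19.


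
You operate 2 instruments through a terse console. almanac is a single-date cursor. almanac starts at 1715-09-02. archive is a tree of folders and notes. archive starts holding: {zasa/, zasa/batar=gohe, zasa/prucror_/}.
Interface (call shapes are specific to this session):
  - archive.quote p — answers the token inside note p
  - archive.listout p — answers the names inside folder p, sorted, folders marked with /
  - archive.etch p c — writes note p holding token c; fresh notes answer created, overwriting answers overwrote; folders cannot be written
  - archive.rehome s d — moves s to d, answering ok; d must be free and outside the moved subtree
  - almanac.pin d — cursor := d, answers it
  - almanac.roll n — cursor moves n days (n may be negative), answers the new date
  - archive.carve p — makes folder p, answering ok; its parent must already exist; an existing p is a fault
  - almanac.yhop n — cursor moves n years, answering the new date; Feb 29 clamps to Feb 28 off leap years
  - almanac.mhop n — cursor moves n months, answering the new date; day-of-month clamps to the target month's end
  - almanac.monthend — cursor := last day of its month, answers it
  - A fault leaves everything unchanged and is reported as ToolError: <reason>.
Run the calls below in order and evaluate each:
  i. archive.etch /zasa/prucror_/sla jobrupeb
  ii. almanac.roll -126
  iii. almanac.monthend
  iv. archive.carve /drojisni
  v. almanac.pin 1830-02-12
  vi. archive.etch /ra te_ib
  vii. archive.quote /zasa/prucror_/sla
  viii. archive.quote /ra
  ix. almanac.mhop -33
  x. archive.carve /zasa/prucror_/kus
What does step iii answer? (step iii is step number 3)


Answer: 1715-04-30

Derivation:
Calling etch(p: /zasa/prucror_/sla, c: jobrupeb), which returns created.
Using roll(n: -126), and get 1715-04-29.
Then monthend, and observe 1715-04-30.
Invoking carve(p: /drojisni), → ok.
I try pin(d: 1830-02-12), giving 1830-02-12.
I run etch(p: /ra, c: te_ib), which returns created.
I invoke quote(p: /zasa/prucror_/sla): jobrupeb.
Invoking quote(p: /ra), yielding te_ib.
I call mhop(n: -33), → 1827-05-12.
I use carve(p: /zasa/prucror_/kus), and get ok.


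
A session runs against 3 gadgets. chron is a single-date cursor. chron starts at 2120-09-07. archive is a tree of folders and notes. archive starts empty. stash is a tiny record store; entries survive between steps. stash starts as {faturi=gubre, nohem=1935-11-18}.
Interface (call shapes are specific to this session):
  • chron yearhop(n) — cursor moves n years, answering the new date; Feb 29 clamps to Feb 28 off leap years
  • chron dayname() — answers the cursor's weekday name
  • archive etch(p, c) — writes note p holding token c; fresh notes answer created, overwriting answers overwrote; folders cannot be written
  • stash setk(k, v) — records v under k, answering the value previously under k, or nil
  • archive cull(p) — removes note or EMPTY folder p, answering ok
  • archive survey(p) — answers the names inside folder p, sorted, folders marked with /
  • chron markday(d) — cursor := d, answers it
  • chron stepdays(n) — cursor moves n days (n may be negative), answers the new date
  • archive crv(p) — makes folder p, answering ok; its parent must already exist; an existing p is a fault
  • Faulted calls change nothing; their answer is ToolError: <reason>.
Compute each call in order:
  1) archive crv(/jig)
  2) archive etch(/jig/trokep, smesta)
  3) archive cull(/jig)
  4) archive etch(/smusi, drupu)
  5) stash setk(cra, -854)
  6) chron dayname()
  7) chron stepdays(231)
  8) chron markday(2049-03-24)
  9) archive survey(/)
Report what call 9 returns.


Answer: [jig/, smusi]

Derivation:
CALL archive crv[p=/jig]
RET  ok
CALL archive etch[p=/jig/trokep; c=smesta]
RET  created
CALL archive cull[p=/jig]
RET  ToolError: not empty
CALL archive etch[p=/smusi; c=drupu]
RET  created
CALL stash setk[k=cra; v=-854]
RET  nil
CALL chron dayname[]
RET  Saturday
CALL chron stepdays[n=231]
RET  2121-04-26
CALL chron markday[d=2049-03-24]
RET  2049-03-24
CALL archive survey[p=/]
RET  [jig/, smusi]


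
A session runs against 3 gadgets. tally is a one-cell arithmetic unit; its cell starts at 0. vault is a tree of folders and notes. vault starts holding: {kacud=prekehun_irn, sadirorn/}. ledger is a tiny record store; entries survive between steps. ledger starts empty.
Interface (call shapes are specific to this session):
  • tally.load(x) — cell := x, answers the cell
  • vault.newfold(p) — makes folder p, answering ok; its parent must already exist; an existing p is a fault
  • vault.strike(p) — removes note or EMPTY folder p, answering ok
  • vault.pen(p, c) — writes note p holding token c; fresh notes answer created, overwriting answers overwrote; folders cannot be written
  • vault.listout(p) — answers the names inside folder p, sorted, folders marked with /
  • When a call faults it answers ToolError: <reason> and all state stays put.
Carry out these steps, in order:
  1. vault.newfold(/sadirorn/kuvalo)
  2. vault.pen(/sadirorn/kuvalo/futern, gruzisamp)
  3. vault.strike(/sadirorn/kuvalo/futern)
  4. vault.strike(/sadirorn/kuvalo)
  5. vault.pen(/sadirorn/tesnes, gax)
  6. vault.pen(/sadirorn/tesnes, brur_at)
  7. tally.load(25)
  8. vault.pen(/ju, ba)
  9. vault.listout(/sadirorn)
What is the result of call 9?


Answer: [tesnes]

Derivation:
Do: vault.newfold[p='/sadirorn/kuvalo']
See: ok
Do: vault.pen[p='/sadirorn/kuvalo/futern'; c='gruzisamp']
See: created
Do: vault.strike[p='/sadirorn/kuvalo/futern']
See: ok
Do: vault.strike[p='/sadirorn/kuvalo']
See: ok
Do: vault.pen[p='/sadirorn/tesnes'; c='gax']
See: created
Do: vault.pen[p='/sadirorn/tesnes'; c='brur_at']
See: overwrote
Do: tally.load[x='25']
See: 25
Do: vault.pen[p='/ju'; c='ba']
See: created
Do: vault.listout[p='/sadirorn']
See: [tesnes]


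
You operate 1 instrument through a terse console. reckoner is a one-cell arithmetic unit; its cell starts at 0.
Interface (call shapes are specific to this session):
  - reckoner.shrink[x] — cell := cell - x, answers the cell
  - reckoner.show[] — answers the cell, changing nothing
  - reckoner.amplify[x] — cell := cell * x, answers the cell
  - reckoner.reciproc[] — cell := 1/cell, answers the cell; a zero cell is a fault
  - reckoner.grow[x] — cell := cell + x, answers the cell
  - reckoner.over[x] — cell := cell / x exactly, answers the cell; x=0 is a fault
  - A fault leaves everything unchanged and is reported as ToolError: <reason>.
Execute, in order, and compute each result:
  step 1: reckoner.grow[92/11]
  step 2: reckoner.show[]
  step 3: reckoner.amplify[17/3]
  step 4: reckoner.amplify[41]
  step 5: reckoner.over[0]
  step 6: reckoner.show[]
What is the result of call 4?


Answer: 64124/33

Derivation:
Do: reckoner.grow[x=92/11]
See: 92/11
Do: reckoner.show[]
See: 92/11
Do: reckoner.amplify[x=17/3]
See: 1564/33
Do: reckoner.amplify[x=41]
See: 64124/33
Do: reckoner.over[x=0]
See: ToolError: division by zero
Do: reckoner.show[]
See: 64124/33


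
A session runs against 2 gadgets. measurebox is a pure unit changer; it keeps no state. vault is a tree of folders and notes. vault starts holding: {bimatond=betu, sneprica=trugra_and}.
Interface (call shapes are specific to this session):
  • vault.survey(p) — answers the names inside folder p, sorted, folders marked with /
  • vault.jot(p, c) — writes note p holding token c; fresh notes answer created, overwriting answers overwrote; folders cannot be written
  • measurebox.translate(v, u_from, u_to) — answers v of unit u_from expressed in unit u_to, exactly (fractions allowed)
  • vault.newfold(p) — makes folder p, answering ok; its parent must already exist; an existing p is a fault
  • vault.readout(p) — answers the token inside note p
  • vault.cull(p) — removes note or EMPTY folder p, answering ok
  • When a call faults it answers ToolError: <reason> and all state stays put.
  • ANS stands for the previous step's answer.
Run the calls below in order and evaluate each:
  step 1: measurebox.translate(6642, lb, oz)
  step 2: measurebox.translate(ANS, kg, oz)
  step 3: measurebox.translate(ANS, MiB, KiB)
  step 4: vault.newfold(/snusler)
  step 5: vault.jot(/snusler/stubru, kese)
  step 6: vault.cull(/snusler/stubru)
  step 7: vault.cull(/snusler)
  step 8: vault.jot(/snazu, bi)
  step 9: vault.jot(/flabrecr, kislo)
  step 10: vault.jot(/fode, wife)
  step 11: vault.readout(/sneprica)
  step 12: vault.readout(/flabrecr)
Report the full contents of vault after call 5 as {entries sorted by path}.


;; measurebox.translate(6642, lb, oz) ~> 106272
;; measurebox.translate(ANS, kg, oz) ~> 170035200000000/45359237
;; measurebox.translate(ANS, MiB, KiB) ~> 174116044800000000/45359237
;; vault.newfold(/snusler) ~> ok
;; vault.jot(/snusler/stubru, kese) ~> created
;; vault.cull(/snusler/stubru) ~> ok
;; vault.cull(/snusler) ~> ok
;; vault.jot(/snazu, bi) ~> created
;; vault.jot(/flabrecr, kislo) ~> created
;; vault.jot(/fode, wife) ~> created
;; vault.readout(/sneprica) ~> trugra_and
;; vault.readout(/flabrecr) ~> kislo

Answer: {bimatond=betu, sneprica=trugra_and, snusler/, snusler/stubru=kese}


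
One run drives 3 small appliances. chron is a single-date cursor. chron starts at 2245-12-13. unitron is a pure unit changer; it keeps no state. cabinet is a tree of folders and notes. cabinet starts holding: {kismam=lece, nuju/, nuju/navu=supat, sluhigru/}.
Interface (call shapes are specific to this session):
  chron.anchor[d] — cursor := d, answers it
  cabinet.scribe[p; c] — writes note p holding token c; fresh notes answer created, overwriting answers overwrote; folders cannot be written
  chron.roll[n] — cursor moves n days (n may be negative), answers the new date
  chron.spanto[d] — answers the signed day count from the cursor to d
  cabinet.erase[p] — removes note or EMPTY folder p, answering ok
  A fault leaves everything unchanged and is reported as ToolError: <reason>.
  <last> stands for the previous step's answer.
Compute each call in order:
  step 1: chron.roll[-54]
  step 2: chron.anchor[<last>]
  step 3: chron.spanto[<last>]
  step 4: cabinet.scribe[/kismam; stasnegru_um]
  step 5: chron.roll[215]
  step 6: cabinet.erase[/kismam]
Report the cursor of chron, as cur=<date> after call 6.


! chron.roll(n='-54') ~> 2245-10-20
! chron.anchor(d='<last>') ~> 2245-10-20
! chron.spanto(d='<last>') ~> 0
! cabinet.scribe(p='/kismam', c='stasnegru_um') ~> overwrote
! chron.roll(n='215') ~> 2246-05-23
! cabinet.erase(p='/kismam') ~> ok

Answer: cur=2246-05-23


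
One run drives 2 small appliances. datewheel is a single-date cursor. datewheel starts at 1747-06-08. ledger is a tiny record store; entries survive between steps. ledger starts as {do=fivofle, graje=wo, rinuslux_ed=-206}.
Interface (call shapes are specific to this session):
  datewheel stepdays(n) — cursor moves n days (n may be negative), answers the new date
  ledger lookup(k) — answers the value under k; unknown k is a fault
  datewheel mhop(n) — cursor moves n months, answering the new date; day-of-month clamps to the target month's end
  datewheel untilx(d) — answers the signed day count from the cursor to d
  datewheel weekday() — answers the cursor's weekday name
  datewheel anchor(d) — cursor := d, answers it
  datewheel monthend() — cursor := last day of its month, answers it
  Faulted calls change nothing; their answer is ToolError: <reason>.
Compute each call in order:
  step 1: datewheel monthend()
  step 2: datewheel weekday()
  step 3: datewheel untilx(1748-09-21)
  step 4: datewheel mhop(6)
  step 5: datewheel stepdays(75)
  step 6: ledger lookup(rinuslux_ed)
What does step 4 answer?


Answer: 1747-12-30

Derivation:
-> datewheel monthend()
<- 1747-06-30
-> datewheel weekday()
<- Friday
-> datewheel untilx(d: 1748-09-21)
<- 449
-> datewheel mhop(n: 6)
<- 1747-12-30
-> datewheel stepdays(n: 75)
<- 1748-03-14
-> ledger lookup(k: rinuslux_ed)
<- -206


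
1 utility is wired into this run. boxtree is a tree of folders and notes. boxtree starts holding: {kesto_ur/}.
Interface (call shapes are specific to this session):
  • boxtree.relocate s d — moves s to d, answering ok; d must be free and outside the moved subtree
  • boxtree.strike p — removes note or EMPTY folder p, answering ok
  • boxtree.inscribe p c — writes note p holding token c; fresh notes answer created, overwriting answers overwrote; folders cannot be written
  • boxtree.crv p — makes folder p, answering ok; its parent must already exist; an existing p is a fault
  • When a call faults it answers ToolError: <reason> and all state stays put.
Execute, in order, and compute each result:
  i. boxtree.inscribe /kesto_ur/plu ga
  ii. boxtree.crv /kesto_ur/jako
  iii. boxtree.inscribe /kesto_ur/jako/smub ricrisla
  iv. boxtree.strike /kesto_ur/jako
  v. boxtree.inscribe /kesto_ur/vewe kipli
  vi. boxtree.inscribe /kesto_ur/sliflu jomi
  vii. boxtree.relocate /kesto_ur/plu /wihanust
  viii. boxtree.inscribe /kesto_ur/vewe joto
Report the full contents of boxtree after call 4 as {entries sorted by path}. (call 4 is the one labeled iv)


Answer: {kesto_ur/, kesto_ur/jako/, kesto_ur/jako/smub=ricrisla, kesto_ur/plu=ga}

Derivation:
-> inscribe(/kesto_ur/plu, ga)
<- created
-> crv(/kesto_ur/jako)
<- ok
-> inscribe(/kesto_ur/jako/smub, ricrisla)
<- created
-> strike(/kesto_ur/jako)
<- ToolError: not empty
-> inscribe(/kesto_ur/vewe, kipli)
<- created
-> inscribe(/kesto_ur/sliflu, jomi)
<- created
-> relocate(/kesto_ur/plu, /wihanust)
<- ok
-> inscribe(/kesto_ur/vewe, joto)
<- overwrote
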